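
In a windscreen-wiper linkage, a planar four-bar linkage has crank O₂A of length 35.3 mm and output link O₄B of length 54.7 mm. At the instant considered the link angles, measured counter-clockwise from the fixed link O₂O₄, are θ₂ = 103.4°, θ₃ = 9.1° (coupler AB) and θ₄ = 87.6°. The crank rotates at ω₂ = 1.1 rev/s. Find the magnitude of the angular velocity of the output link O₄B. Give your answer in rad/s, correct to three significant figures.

4.54

ω₂ = 6.912 rad/s (from 1.1 rev/s).
Differentiating the loop-closure r₂e^{iθ₂}+r₃e^{iθ₃}=r₁+r₄e^{iθ₄} gives r₂ω₂e^{iθ₂}+r₃ω₃e^{iθ₃}=r₄ω₄e^{iθ₄}.
Eliminating the other unknown: ω₄ = r₂ω₂ sin(θ₂−θ₃) / [r₄ sin(θ₄−θ₃)].
Numerator sine = +0.99719; denominator sine = +0.97992.
Result = 0.0353·6.912·(+0.99719) / (0.0547·(+0.97992)) = +4.5388 rad/s; magnitude 4.5388 rad/s.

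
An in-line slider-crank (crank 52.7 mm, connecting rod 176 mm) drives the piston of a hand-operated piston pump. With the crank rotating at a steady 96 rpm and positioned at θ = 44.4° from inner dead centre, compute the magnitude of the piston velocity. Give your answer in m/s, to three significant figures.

ω = 2π·96/60 = 10.05 rad/s
For an in-line slider-crank, x = r cosθ + √(L² − r² sin²θ), so v = −rω sinθ·[1 + r cosθ/√(L² − r² sin²θ)].
With r = 0.0527 m, L = 0.176 m, θ = 44.4°: √(L² − r² sin²θ) = 0.17209 m.
v = −0.0527·10.05·0.69966·[1 + 0.0527·0.71447/0.17209] = -0.45178 m/s.
|v| = 0.45178 m/s.

0.452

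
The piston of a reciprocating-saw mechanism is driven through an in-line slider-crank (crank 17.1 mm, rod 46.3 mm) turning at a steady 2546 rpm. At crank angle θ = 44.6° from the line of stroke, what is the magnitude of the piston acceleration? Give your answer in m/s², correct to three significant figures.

ω = 2π·2546/60 = 266.6 rad/s
x(θ) = r cosθ + √(L² − r² sin²θ); with ω constant, a = ω²·d²x/dθ².
d²x/dθ² = −r cosθ − r²(cos2θ)/√u − r⁴ sin²2θ/(4u^{3/2}),  u = L² − r² sin²θ = 0.00199953 m².
Substituting r = 0.0171 m, L = 0.0463 m, θ = 44.6°: d²x/dθ² = -0.012506 m.
a = ω²·d²x/dθ² = (266.6)²·(-0.012506) = -888.98 m/s²;  |a| = 888.98 m/s².

889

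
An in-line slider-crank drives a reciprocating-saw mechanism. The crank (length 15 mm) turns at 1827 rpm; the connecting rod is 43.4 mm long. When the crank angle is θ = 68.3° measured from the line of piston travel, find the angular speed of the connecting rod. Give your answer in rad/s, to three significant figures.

ω = 191.3 rad/s (converted from 1827 rpm).
The rod makes angle φ with the slider axis where L sinφ = r sinθ; differentiating, L cosφ·φ̇ = r ω cosθ.
L cosφ = √(L² − r² sin²θ) = 0.041101 m.
|ω_rod| = r ω |cosθ| / √(L² − r² sin²θ) = 0.015·191.3·0.36975/0.041101 = 25.817 rad/s.

25.8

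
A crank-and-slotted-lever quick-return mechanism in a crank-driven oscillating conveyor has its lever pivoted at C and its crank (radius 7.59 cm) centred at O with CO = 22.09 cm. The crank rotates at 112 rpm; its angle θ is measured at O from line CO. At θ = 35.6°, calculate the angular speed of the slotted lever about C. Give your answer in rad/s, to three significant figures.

ω = 11.73 rad/s (from 112 rpm).
Crank pin A relative to C: A = (d + r cosθ, r sinθ); lever angle φ = atan2(r sinθ, d + r cosθ).
Differentiating tanφ: φ̇ = rω(d cosθ + r)/(d² + r² + 2dr cosθ).
d² + r² + 2dr cosθ = |CA|² = 0.081823 m²;  d cosθ + r = +0.25551 m.
|ω_lever| = |0.0759·11.73·+0.25551| / 0.081823 = 2.7799 rad/s.

2.78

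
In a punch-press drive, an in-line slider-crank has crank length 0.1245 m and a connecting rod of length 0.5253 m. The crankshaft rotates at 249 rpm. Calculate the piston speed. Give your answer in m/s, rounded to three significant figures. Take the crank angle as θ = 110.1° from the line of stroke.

2.79

ω = 2π·249/60 = 26.08 rad/s
For an in-line slider-crank, x = r cosθ + √(L² − r² sin²θ), so v = −rω sinθ·[1 + r cosθ/√(L² − r² sin²θ)].
With r = 0.1245 m, L = 0.5253 m, θ = 110.1°: √(L² − r² sin²θ) = 0.51212 m.
v = −0.1245·26.08·0.93909·[1 + 0.1245·-0.34366/0.51212] = -2.7939 m/s.
|v| = 2.7939 m/s.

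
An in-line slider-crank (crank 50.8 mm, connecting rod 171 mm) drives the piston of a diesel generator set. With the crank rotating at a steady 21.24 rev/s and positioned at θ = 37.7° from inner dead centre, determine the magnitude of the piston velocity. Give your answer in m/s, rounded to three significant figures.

5.14

ω = 2π·21.2 = 133.5 rad/s
For an in-line slider-crank, x = r cosθ + √(L² − r² sin²θ), so v = −rω sinθ·[1 + r cosθ/√(L² − r² sin²θ)].
With r = 0.0508 m, L = 0.171 m, θ = 37.7°: √(L² − r² sin²θ) = 0.16815 m.
v = −0.0508·133.5·0.61153·[1 + 0.0508·0.79122/0.16815] = -5.1368 m/s.
|v| = 5.1368 m/s.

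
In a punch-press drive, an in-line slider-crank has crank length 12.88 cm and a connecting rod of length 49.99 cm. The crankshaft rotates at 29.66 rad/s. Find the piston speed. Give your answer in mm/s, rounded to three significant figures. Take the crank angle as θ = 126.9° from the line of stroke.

2570

ω = 29.66 rad/s
For an in-line slider-crank, x = r cosθ + √(L² − r² sin²θ), so v = −rω sinθ·[1 + r cosθ/√(L² − r² sin²θ)].
With r = 0.1288 m, L = 0.4999 m, θ = 126.9°: √(L² − r² sin²θ) = 0.48917 m.
v = −0.1288·29.66·0.79968·[1 + 0.1288·-0.60042/0.48917] = -2.572 m/s.
|v| = 2.572 m/s = 2572 mm/s.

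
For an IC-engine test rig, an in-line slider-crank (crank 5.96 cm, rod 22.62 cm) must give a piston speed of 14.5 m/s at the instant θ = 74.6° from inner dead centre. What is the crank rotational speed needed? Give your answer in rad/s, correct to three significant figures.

235

For an in-line slider-crank, |v_piston| = rω|sinθ|·[1 + r cosθ/√(L² − r² sin²θ)].
With r = 0.0596 m, L = 0.2262 m, θ = 74.6°: the bracketed kinematic factor |dx/dθ| = 0.061617 m.
ω = v/|dx/dθ| = 14.5/0.061617 = 235.33 rad/s.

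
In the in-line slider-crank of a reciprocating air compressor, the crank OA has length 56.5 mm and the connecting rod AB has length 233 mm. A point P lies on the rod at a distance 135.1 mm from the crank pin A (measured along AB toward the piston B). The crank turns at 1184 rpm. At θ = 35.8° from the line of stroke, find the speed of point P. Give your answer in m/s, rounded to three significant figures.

ω = 124 rad/s.  Crank-pin speed |V_A| = rω = 7.0053 m/s, perpendicular to OA.
Rod angle: sinφ = −(r/L) sinθ ⇒ φ = -8.155°; ω_rod = −rω cosθ/√(L²−r²sin²θ) = -24.634 rad/s.
V_P = V_A + ω_rod × AP, with AP = 0.1351 m along the rod.
Components: V_Px = −rω sinθ − a·ω_rod·sinφ = -4.5699 m/s;  V_Py = rω cosθ + a·ω_rod·cosφ = +2.3873 m/s.
|V_P| = √(V_Px² + V_Py²) = 5.1559 m/s.

5.16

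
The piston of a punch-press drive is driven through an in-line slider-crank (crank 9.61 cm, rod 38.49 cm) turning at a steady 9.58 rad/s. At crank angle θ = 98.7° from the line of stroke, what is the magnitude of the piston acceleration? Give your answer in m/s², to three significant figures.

ω = 9.58 rad/s
x(θ) = r cosθ + √(L² − r² sin²θ); with ω constant, a = ω²·d²x/dθ².
d²x/dθ² = −r cosθ − r²(cos2θ)/√u − r⁴ sin²2θ/(4u^{3/2}),  u = L² − r² sin²θ = 0.139124 m².
Substituting r = 0.0961 m, L = 0.3849 m, θ = 98.7°: d²x/dθ² = +0.038126 m.
a = ω²·d²x/dθ² = (9.58)²·(+0.038126) = +3.4991 m/s²;  |a| = 3.4991 m/s².

3.50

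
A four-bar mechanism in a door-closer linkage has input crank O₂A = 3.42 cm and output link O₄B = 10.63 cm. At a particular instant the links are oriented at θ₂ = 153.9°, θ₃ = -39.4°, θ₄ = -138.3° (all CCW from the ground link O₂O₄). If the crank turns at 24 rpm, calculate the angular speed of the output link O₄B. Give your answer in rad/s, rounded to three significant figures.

ω₂ = 2.513 rad/s (from 24 rpm).
Differentiating the loop-closure r₂e^{iθ₂}+r₃e^{iθ₃}=r₁+r₄e^{iθ₄} gives r₂ω₂e^{iθ₂}+r₃ω₃e^{iθ₃}=r₄ω₄e^{iθ₄}.
Eliminating the other unknown: ω₄ = r₂ω₂ sin(θ₂−θ₃) / [r₄ sin(θ₄−θ₃)].
Numerator sine = -0.23005; denominator sine = -0.98796.
Result = 0.0342·2.513·(-0.23005) / (0.1063·(-0.98796)) = +0.18828 rad/s; magnitude 0.18828 rad/s.

0.188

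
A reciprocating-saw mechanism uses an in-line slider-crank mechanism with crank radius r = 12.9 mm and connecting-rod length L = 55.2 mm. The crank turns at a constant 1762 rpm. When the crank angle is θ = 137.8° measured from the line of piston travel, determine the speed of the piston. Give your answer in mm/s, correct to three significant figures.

1320

ω = 2π·1762/60 = 184.5 rad/s
For an in-line slider-crank, x = r cosθ + √(L² − r² sin²θ), so v = −rω sinθ·[1 + r cosθ/√(L² − r² sin²θ)].
With r = 0.0129 m, L = 0.0552 m, θ = 137.8°: √(L² − r² sin²θ) = 0.054516 m.
v = −0.0129·184.5·0.67172·[1 + 0.0129·-0.74080/0.054516] = -1.3186 m/s.
|v| = 1.3186 m/s = 1318.6 mm/s.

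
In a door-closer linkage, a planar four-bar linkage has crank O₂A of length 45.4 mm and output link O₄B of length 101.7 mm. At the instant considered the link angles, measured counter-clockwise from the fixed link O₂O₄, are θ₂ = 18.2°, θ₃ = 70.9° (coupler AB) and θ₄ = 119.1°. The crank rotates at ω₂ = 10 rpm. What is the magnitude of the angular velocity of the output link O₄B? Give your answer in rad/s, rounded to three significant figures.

ω₂ = 1.047 rad/s (from 10 rpm).
Differentiating the loop-closure r₂e^{iθ₂}+r₃e^{iθ₃}=r₁+r₄e^{iθ₄} gives r₂ω₂e^{iθ₂}+r₃ω₃e^{iθ₃}=r₄ω₄e^{iθ₄}.
Eliminating the other unknown: ω₄ = r₂ω₂ sin(θ₂−θ₃) / [r₄ sin(θ₄−θ₃)].
Numerator sine = -0.79547; denominator sine = +0.74548.
Result = 0.0454·1.047·(-0.79547) / (0.1017·(+0.74548)) = -0.49883 rad/s; magnitude 0.49883 rad/s.

0.499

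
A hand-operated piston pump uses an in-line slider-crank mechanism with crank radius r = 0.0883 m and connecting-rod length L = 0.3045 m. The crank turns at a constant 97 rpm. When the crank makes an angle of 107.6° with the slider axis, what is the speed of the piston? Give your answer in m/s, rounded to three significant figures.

0.777

ω = 2π·97/60 = 10.16 rad/s
For an in-line slider-crank, x = r cosθ + √(L² − r² sin²θ), so v = −rω sinθ·[1 + r cosθ/√(L² − r² sin²θ)].
With r = 0.0883 m, L = 0.3045 m, θ = 107.6°: √(L² − r² sin²θ) = 0.29264 m.
v = −0.0883·10.16·0.95319·[1 + 0.0883·-0.30237/0.29264] = -0.77695 m/s.
|v| = 0.77695 m/s.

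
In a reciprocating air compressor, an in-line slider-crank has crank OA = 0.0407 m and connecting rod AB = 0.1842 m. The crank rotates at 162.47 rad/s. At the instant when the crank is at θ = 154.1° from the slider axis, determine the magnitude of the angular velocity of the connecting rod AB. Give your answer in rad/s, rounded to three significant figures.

32.4

ω = 162.5 rad/s
The rod makes angle φ with the slider axis where L sinφ = r sinθ; differentiating, L cosφ·φ̇ = r ω cosθ.
L cosφ = √(L² − r² sin²θ) = 0.18334 m.
|ω_rod| = r ω |cosθ| / √(L² − r² sin²θ) = 0.0407·162.5·0.89956/0.18334 = 32.444 rad/s.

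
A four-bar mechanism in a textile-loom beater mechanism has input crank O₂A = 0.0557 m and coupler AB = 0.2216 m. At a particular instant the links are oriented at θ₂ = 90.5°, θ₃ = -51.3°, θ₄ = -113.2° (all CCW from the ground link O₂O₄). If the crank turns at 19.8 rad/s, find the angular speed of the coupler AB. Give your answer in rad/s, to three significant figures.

ω₂ = 19.8 rad/s
Differentiating the loop-closure r₂e^{iθ₂}+r₃e^{iθ₃}=r₁+r₄e^{iθ₄} gives r₂ω₂e^{iθ₂}+r₃ω₃e^{iθ₃}=r₄ω₄e^{iθ₄}.
Eliminating the other unknown: ω₃ = r₂ω₂ sin(θ₄−θ₂) / [r₃ sin(θ₃−θ₄)].
Numerator sine = +0.40195; denominator sine = +0.88213.
Result = 0.0557·19.8·(+0.40195) / (0.2216·(+0.88213)) = +2.2677 rad/s; magnitude 2.2677 rad/s.

2.27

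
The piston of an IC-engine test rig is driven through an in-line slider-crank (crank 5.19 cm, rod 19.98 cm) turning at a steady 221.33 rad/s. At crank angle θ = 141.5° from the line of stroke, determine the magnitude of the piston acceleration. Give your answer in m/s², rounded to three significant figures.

ω = 221.3 rad/s
x(θ) = r cosθ + √(L² − r² sin²θ); with ω constant, a = ω²·d²x/dθ².
d²x/dθ² = −r cosθ − r²(cos2θ)/√u − r⁴ sin²2θ/(4u^{3/2}),  u = L² − r² sin²θ = 0.0388762 m².
Substituting r = 0.0519 m, L = 0.1998 m, θ = 141.5°: d²x/dθ² = +0.03732 m.
a = ω²·d²x/dθ² = (221.3)²·(+0.03732) = +1828.2 m/s²;  |a| = 1828.2 m/s².

1830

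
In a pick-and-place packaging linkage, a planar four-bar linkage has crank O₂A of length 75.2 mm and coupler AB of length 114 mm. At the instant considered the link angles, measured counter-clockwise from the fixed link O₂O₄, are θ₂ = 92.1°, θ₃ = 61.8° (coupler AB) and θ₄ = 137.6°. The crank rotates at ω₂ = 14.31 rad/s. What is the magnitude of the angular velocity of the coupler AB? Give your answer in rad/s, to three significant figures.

ω₂ = 14.31 rad/s
Differentiating the loop-closure r₂e^{iθ₂}+r₃e^{iθ₃}=r₁+r₄e^{iθ₄} gives r₂ω₂e^{iθ₂}+r₃ω₃e^{iθ₃}=r₄ω₄e^{iθ₄}.
Eliminating the other unknown: ω₃ = r₂ω₂ sin(θ₄−θ₂) / [r₃ sin(θ₃−θ₄)].
Numerator sine = +0.71325; denominator sine = -0.96945.
Result = 0.0752·14.31·(+0.71325) / (0.114·(-0.96945)) = -6.945 rad/s; magnitude 6.945 rad/s.

6.94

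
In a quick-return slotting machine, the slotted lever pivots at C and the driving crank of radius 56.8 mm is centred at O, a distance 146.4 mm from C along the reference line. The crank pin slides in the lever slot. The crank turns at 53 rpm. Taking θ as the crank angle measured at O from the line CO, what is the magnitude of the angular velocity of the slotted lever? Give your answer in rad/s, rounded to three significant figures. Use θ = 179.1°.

ω = 5.55 rad/s (from 53 rpm).
Crank pin A relative to C: A = (d + r cosθ, r sinθ); lever angle φ = atan2(r sinθ, d + r cosθ).
Differentiating tanφ: φ̇ = rω(d cosθ + r)/(d² + r² + 2dr cosθ).
d² + r² + 2dr cosθ = |CA|² = 0.00803021 m²;  d cosθ + r = -0.089582 m.
|ω_lever| = |0.0568·5.55·-0.089582| / 0.00803021 = 3.5168 rad/s.

3.52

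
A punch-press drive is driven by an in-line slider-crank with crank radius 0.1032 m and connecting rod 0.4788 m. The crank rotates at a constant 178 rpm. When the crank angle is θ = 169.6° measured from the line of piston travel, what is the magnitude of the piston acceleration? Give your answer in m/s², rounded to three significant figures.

ω = 2π·178/60 = 18.64 rad/s
x(θ) = r cosθ + √(L² − r² sin²θ); with ω constant, a = ω²·d²x/dθ².
d²x/dθ² = −r cosθ − r²(cos2θ)/√u − r⁴ sin²2θ/(4u^{3/2}),  u = L² − r² sin²θ = 0.228902 m².
Substituting r = 0.1032 m, L = 0.4788 m, θ = 169.6°: d²x/dθ² = +0.080662 m.
a = ω²·d²x/dθ² = (18.64)²·(+0.080662) = +28.026 m/s²;  |a| = 28.026 m/s².

28.0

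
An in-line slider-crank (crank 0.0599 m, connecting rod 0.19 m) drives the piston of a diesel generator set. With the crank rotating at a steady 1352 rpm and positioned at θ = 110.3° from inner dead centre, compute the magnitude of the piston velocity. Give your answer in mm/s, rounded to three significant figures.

ω = 2π·1352/60 = 141.6 rad/s
For an in-line slider-crank, x = r cosθ + √(L² − r² sin²θ), so v = −rω sinθ·[1 + r cosθ/√(L² − r² sin²θ)].
With r = 0.0599 m, L = 0.19 m, θ = 110.3°: √(L² − r² sin²θ) = 0.1815 m.
v = −0.0599·141.6·0.93789·[1 + 0.0599·-0.34694/0.1815] = -7.0433 m/s.
|v| = 7.0433 m/s = 7043.3 mm/s.

7040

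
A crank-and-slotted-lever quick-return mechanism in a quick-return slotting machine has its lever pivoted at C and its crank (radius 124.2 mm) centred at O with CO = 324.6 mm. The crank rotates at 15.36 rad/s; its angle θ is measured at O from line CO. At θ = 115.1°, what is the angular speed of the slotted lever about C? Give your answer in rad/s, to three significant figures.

ω = 15.36 rad/s
Crank pin A relative to C: A = (d + r cosθ, r sinθ); lever angle φ = atan2(r sinθ, d + r cosθ).
Differentiating tanφ: φ̇ = rω(d cosθ + r)/(d² + r² + 2dr cosθ).
d² + r² + 2dr cosθ = |CA|² = 0.0865873 m²;  d cosθ + r = -0.013495 m.
|ω_lever| = |0.1242·15.36·-0.013495| / 0.0865873 = 0.29733 rad/s.

0.297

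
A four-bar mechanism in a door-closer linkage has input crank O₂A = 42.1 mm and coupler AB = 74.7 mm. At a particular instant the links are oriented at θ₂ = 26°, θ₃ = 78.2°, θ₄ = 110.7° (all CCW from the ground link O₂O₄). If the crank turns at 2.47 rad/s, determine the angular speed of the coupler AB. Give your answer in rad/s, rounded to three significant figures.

2.58

ω₂ = 2.47 rad/s
Differentiating the loop-closure r₂e^{iθ₂}+r₃e^{iθ₃}=r₁+r₄e^{iθ₄} gives r₂ω₂e^{iθ₂}+r₃ω₃e^{iθ₃}=r₄ω₄e^{iθ₄}.
Eliminating the other unknown: ω₃ = r₂ω₂ sin(θ₄−θ₂) / [r₃ sin(θ₃−θ₄)].
Numerator sine = +0.99572; denominator sine = -0.53730.
Result = 0.0421·2.47·(+0.99572) / (0.0747·(-0.53730)) = -2.5798 rad/s; magnitude 2.5798 rad/s.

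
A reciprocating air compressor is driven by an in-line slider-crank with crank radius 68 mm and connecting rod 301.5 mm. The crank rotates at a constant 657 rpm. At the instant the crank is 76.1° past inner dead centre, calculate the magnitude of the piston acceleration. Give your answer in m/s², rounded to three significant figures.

11.7

ω = 2π·657/60 = 68.8 rad/s
x(θ) = r cosθ + √(L² − r² sin²θ); with ω constant, a = ω²·d²x/dθ².
d²x/dθ² = −r cosθ − r²(cos2θ)/√u − r⁴ sin²2θ/(4u^{3/2}),  u = L² − r² sin²θ = 0.0865451 m².
Substituting r = 0.068 m, L = 0.3015 m, θ = 76.1°: d²x/dθ² = -0.0024774 m.
a = ω²·d²x/dθ² = (68.8)²·(-0.0024774) = -11.727 m/s²;  |a| = 11.727 m/s².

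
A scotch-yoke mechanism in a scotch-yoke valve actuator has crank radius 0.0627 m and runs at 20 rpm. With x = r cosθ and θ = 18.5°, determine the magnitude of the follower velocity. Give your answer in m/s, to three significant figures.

ω = 2.094 rad/s (from 20 rpm).
x = r cosθ ⇒ ẋ = −rω sinθ.
|v| = rω|sinθ| = 0.0627·2.094·|sin 18.5°| = 0.041668 m/s.

0.0417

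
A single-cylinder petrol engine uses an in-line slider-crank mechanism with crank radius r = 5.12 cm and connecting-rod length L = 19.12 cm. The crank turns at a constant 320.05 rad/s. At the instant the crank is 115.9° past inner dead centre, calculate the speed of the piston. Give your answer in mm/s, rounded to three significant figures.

ω = 320.1 rad/s
For an in-line slider-crank, x = r cosθ + √(L² − r² sin²θ), so v = −rω sinθ·[1 + r cosθ/√(L² − r² sin²θ)].
With r = 0.0512 m, L = 0.1912 m, θ = 115.9°: √(L² − r² sin²θ) = 0.18557 m.
v = −0.0512·320.1·0.89956·[1 + 0.0512·-0.43680/0.18557] = -12.964 m/s.
|v| = 12.964 m/s = 12964 mm/s.

13000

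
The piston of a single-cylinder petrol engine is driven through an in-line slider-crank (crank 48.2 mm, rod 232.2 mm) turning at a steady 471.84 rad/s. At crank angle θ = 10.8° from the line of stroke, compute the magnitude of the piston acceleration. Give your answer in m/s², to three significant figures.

12600

ω = 471.8 rad/s
x(θ) = r cosθ + √(L² − r² sin²θ); with ω constant, a = ω²·d²x/dθ².
d²x/dθ² = −r cosθ − r²(cos2θ)/√u − r⁴ sin²2θ/(4u^{3/2}),  u = L² − r² sin²θ = 0.0538353 m².
Substituting r = 0.0482 m, L = 0.2322 m, θ = 10.8°: d²x/dθ² = -0.056671 m.
a = ω²·d²x/dθ² = (471.8)²·(-0.056671) = -12617 m/s²;  |a| = 12617 m/s².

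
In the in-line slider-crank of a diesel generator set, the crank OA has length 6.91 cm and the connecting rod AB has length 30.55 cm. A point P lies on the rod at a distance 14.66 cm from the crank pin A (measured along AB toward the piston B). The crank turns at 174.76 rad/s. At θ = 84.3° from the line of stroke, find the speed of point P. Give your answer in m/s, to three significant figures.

12.2

ω = 174.8 rad/s.  Crank-pin speed |V_A| = rω = 12.076 m/s, perpendicular to OA.
Rod angle: sinφ = −(r/L) sinθ ⇒ φ = -13.007°; ω_rod = −rω cosθ/√(L²−r²sin²θ) = -4.0293 rad/s.
V_P = V_A + ω_rod × AP, with AP = 0.1466 m along the rod.
Components: V_Px = −rω sinθ − a·ω_rod·sinφ = -12.149 m/s;  V_Py = rω cosθ + a·ω_rod·cosφ = +0.62383 m/s.
|V_P| = √(V_Px² + V_Py²) = 12.165 m/s.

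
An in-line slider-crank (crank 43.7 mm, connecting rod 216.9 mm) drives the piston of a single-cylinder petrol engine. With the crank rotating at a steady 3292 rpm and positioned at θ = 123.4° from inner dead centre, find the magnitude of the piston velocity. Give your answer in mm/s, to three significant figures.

ω = 2π·3292/60 = 344.7 rad/s
For an in-line slider-crank, x = r cosθ + √(L² − r² sin²θ), so v = −rω sinθ·[1 + r cosθ/√(L² − r² sin²θ)].
With r = 0.0437 m, L = 0.2169 m, θ = 123.4°: √(L² − r² sin²θ) = 0.21381 m.
v = −0.0437·344.7·0.83485·[1 + 0.0437·-0.55048/0.21381] = -11.162 m/s.
|v| = 11.162 m/s = 11162 mm/s.

11200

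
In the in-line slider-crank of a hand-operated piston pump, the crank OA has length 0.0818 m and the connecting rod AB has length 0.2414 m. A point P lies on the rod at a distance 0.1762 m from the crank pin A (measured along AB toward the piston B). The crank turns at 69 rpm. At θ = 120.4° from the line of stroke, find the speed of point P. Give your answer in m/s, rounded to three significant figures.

ω = 7.226 rad/s.  Crank-pin speed |V_A| = rω = 0.59106 m/s, perpendicular to OA.
Rod angle: sinφ = −(r/L) sinθ ⇒ φ = -16.994°; ω_rod = −rω cosθ/√(L²−r²sin²θ) = +1.2956 rad/s.
V_P = V_A + ω_rod × AP, with AP = 0.1762 m along the rod.
Components: V_Px = −rω sinθ − a·ω_rod·sinφ = -0.44308 m/s;  V_Py = rω cosθ + a·ω_rod·cosφ = -0.080783 m/s.
|V_P| = √(V_Px² + V_Py²) = 0.45038 m/s.

0.450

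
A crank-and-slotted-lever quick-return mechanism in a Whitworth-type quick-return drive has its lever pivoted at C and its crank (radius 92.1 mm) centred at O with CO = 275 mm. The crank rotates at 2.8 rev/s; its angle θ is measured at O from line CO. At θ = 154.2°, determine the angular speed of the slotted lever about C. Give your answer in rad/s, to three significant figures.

6.54

ω = 17.59 rad/s (from 2.8 rev/s).
Crank pin A relative to C: A = (d + r cosθ, r sinθ); lever angle φ = atan2(r sinθ, d + r cosθ).
Differentiating tanφ: φ̇ = rω(d cosθ + r)/(d² + r² + 2dr cosθ).
d² + r² + 2dr cosθ = |CA|² = 0.0385018 m²;  d cosθ + r = -0.15549 m.
|ω_lever| = |0.0921·17.59·-0.15549| / 0.0385018 = 6.5435 rad/s.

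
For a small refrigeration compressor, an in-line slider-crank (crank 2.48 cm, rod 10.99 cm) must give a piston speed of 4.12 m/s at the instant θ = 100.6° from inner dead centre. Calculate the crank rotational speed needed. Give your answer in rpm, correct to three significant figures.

For an in-line slider-crank, |v_piston| = rω|sinθ|·[1 + r cosθ/√(L² − r² sin²θ)].
With r = 0.0248 m, L = 0.1099 m, θ = 100.6°: the bracketed kinematic factor |dx/dθ| = 0.023339 m.
ω = v/|dx/dθ| = 4.12/0.023339 = 176.53 rad/s.
N = 60ω/(2π) = 1685.7 rpm.

1690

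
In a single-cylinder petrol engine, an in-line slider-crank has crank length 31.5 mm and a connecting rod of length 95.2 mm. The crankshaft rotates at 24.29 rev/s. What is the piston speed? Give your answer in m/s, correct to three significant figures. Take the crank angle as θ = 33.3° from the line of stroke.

3.38

ω = 2π·24.3 = 152.6 rad/s
For an in-line slider-crank, x = r cosθ + √(L² − r² sin²θ), so v = −rω sinθ·[1 + r cosθ/√(L² − r² sin²θ)].
With r = 0.0315 m, L = 0.0952 m, θ = 33.3°: √(L² − r² sin²θ) = 0.093616 m.
v = −0.0315·152.6·0.54902·[1 + 0.0315·0.83581/0.093616] = -3.3817 m/s.
|v| = 3.3817 m/s.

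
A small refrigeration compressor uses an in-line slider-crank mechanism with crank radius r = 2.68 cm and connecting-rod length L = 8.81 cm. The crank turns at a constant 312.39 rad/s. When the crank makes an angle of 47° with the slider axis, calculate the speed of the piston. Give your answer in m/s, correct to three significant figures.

7.43

ω = 312.4 rad/s
For an in-line slider-crank, x = r cosθ + √(L² − r² sin²θ), so v = −rω sinθ·[1 + r cosθ/√(L² − r² sin²θ)].
With r = 0.0268 m, L = 0.0881 m, θ = 47°: √(L² − r² sin²θ) = 0.085892 m.
v = −0.0268·312.4·0.73135·[1 + 0.0268·0.68200/0.085892] = -7.4259 m/s.
|v| = 7.4259 m/s.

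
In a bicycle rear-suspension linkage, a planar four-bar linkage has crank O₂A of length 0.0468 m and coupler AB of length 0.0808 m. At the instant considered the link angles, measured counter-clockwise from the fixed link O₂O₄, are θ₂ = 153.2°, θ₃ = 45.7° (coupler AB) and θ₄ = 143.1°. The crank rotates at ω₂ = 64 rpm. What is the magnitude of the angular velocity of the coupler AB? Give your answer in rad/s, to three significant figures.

ω₂ = 6.702 rad/s (from 64 rpm).
Differentiating the loop-closure r₂e^{iθ₂}+r₃e^{iθ₃}=r₁+r₄e^{iθ₄} gives r₂ω₂e^{iθ₂}+r₃ω₃e^{iθ₃}=r₄ω₄e^{iθ₄}.
Eliminating the other unknown: ω₃ = r₂ω₂ sin(θ₄−θ₂) / [r₃ sin(θ₃−θ₄)].
Numerator sine = -0.17537; denominator sine = -0.99167.
Result = 0.0468·6.702·(-0.17537) / (0.0808·(-0.99167)) = +0.68647 rad/s; magnitude 0.68647 rad/s.

0.686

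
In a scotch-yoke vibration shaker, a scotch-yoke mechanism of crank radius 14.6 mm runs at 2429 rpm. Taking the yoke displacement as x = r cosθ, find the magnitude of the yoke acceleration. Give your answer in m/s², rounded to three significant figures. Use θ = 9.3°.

932

ω = 254.4 rad/s (from 2429 rpm).
x = r cosθ ⇒ ẍ = −rω² cosθ (ω constant).
|a| = rω²|cosθ| = 0.0146·(254.4)²·|cos 9.3°| = 932.22 m/s².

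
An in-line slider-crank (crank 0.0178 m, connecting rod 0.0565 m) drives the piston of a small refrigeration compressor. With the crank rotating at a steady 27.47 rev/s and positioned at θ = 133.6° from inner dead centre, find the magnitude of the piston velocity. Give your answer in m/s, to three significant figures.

1.73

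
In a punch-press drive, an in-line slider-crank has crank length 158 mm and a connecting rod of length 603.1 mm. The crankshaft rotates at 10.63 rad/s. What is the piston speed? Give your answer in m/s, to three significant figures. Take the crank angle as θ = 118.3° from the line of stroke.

ω = 10.63 rad/s
For an in-line slider-crank, x = r cosθ + √(L² − r² sin²θ), so v = −rω sinθ·[1 + r cosθ/√(L² − r² sin²θ)].
With r = 0.158 m, L = 0.6031 m, θ = 118.3°: √(L² − r² sin²θ) = 0.58684 m.
v = −0.158·10.63·0.88048·[1 + 0.158·-0.47409/0.58684] = -1.29 m/s.
|v| = 1.29 m/s.

1.29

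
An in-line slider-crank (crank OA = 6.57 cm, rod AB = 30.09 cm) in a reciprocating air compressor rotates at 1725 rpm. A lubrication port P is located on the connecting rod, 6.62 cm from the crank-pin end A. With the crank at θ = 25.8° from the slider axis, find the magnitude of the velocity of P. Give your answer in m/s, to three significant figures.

ω = 180.6 rad/s.  Crank-pin speed |V_A| = rω = 11.868 m/s, perpendicular to OA.
Rod angle: sinφ = −(r/L) sinθ ⇒ φ = -5.453°; ω_rod = −rω cosθ/√(L²−r²sin²θ) = -35.672 rad/s.
V_P = V_A + ω_rod × AP, with AP = 0.0662 m along the rod.
Components: V_Px = −rω sinθ − a·ω_rod·sinφ = -5.3898 m/s;  V_Py = rω cosθ + a·ω_rod·cosφ = +8.3343 m/s.
|V_P| = √(V_Px² + V_Py²) = 9.9253 m/s.

9.93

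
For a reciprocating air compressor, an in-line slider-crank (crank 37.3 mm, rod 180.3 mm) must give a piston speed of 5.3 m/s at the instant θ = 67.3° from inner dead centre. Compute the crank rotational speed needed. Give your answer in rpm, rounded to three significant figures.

1360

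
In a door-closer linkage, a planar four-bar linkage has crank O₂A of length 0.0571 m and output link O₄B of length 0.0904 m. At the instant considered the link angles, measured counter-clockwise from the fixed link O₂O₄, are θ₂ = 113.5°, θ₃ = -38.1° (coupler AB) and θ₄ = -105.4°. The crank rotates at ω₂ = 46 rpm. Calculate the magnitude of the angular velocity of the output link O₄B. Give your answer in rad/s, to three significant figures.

1.57

ω₂ = 4.817 rad/s (from 46 rpm).
Differentiating the loop-closure r₂e^{iθ₂}+r₃e^{iθ₃}=r₁+r₄e^{iθ₄} gives r₂ω₂e^{iθ₂}+r₃ω₃e^{iθ₃}=r₄ω₄e^{iθ₄}.
Eliminating the other unknown: ω₄ = r₂ω₂ sin(θ₂−θ₃) / [r₄ sin(θ₄−θ₃)].
Numerator sine = +0.47562; denominator sine = -0.92254.
Result = 0.0571·4.817·(+0.47562) / (0.0904·(-0.92254)) = -1.5687 rad/s; magnitude 1.5687 rad/s.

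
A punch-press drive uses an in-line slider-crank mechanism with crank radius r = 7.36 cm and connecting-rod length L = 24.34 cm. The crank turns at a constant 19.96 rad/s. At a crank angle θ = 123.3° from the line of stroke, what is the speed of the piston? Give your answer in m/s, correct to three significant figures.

ω = 19.96 rad/s
For an in-line slider-crank, x = r cosθ + √(L² − r² sin²θ), so v = −rω sinθ·[1 + r cosθ/√(L² − r² sin²θ)].
With r = 0.0736 m, L = 0.2434 m, θ = 123.3°: √(L² − r² sin²θ) = 0.2355 m.
v = −0.0736·19.96·0.83581·[1 + 0.0736·-0.54902/0.2355] = -1.0172 m/s.
|v| = 1.0172 m/s.

1.02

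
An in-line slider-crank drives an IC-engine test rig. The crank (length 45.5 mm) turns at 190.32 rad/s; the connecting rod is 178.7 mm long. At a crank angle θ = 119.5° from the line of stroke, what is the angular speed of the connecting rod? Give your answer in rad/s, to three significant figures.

ω = 190.3 rad/s
The rod makes angle φ with the slider axis where L sinφ = r sinθ; differentiating, L cosφ·φ̇ = r ω cosθ.
L cosφ = √(L² − r² sin²θ) = 0.17426 m.
|ω_rod| = r ω |cosθ| / √(L² − r² sin²θ) = 0.0455·190.3·0.49242/0.17426 = 24.471 rad/s.

24.5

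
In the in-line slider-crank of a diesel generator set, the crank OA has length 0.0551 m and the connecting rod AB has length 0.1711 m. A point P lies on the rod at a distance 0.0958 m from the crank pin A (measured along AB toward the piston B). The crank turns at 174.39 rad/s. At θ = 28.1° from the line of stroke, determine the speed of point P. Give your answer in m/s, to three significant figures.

ω = 174.4 rad/s.  Crank-pin speed |V_A| = rω = 9.6089 m/s, perpendicular to OA.
Rod angle: sinφ = −(r/L) sinθ ⇒ φ = -8.724°; ω_rod = −rω cosθ/√(L²−r²sin²θ) = -50.12 rad/s.
V_P = V_A + ω_rod × AP, with AP = 0.0958 m along the rod.
Components: V_Px = −rω sinθ − a·ω_rod·sinφ = -5.2542 m/s;  V_Py = rω cosθ + a·ω_rod·cosφ = +3.7303 m/s.
|V_P| = √(V_Px² + V_Py²) = 6.4438 m/s.

6.44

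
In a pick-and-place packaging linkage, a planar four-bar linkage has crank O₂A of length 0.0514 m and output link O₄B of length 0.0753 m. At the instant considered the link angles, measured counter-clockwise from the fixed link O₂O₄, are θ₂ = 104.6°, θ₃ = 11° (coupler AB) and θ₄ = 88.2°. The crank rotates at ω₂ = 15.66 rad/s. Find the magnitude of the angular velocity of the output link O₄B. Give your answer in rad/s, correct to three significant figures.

ω₂ = 15.66 rad/s
Differentiating the loop-closure r₂e^{iθ₂}+r₃e^{iθ₃}=r₁+r₄e^{iθ₄} gives r₂ω₂e^{iθ₂}+r₃ω₃e^{iθ₃}=r₄ω₄e^{iθ₄}.
Eliminating the other unknown: ω₄ = r₂ω₂ sin(θ₂−θ₃) / [r₄ sin(θ₄−θ₃)].
Numerator sine = +0.99803; denominator sine = +0.97515.
Result = 0.0514·15.66·(+0.99803) / (0.0753·(+0.97515)) = +10.94 rad/s; magnitude 10.94 rad/s.

10.9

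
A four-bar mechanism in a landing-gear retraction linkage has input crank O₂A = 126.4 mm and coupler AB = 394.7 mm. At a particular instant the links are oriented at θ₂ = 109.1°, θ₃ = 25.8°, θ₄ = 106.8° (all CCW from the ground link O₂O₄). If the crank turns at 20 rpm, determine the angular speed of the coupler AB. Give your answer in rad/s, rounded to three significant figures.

ω₂ = 2.094 rad/s (from 20 rpm).
Differentiating the loop-closure r₂e^{iθ₂}+r₃e^{iθ₃}=r₁+r₄e^{iθ₄} gives r₂ω₂e^{iθ₂}+r₃ω₃e^{iθ₃}=r₄ω₄e^{iθ₄}.
Eliminating the other unknown: ω₃ = r₂ω₂ sin(θ₄−θ₂) / [r₃ sin(θ₃−θ₄)].
Numerator sine = -0.04013; denominator sine = -0.98769.
Result = 0.1264·2.094·(-0.04013) / (0.3947·(-0.98769)) = +0.027253 rad/s; magnitude 0.027253 rad/s.

0.0273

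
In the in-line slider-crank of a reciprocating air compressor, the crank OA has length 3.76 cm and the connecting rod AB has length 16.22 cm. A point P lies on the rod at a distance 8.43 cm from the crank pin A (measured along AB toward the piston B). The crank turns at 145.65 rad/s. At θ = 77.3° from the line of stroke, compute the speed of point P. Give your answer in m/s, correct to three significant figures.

ω = 145.7 rad/s.  Crank-pin speed |V_A| = rω = 5.4764 m/s, perpendicular to OA.
Rod angle: sinφ = −(r/L) sinθ ⇒ φ = -13.070°; ω_rod = −rω cosθ/√(L²−r²sin²θ) = -7.6202 rad/s.
V_P = V_A + ω_rod × AP, with AP = 0.0843 m along the rod.
Components: V_Px = −rω sinθ − a·ω_rod·sinφ = -5.4877 m/s;  V_Py = rω cosθ + a·ω_rod·cosφ = +0.57823 m/s.
|V_P| = √(V_Px² + V_Py²) = 5.5181 m/s.

5.52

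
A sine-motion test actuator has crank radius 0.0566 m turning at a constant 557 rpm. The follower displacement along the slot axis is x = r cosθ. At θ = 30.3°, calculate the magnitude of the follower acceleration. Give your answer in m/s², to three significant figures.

166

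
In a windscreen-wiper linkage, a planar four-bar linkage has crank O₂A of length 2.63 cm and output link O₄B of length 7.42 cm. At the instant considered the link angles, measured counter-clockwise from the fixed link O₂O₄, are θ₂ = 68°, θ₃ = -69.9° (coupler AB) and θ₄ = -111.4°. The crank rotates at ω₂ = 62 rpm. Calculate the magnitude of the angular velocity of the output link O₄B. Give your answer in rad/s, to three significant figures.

2.33

ω₂ = 6.493 rad/s (from 62 rpm).
Differentiating the loop-closure r₂e^{iθ₂}+r₃e^{iθ₃}=r₁+r₄e^{iθ₄} gives r₂ω₂e^{iθ₂}+r₃ω₃e^{iθ₃}=r₄ω₄e^{iθ₄}.
Eliminating the other unknown: ω₄ = r₂ω₂ sin(θ₂−θ₃) / [r₄ sin(θ₄−θ₃)].
Numerator sine = +0.67043; denominator sine = -0.66262.
Result = 0.0263·6.493·(+0.67043) / (0.0742·(-0.66262)) = -2.3284 rad/s; magnitude 2.3284 rad/s.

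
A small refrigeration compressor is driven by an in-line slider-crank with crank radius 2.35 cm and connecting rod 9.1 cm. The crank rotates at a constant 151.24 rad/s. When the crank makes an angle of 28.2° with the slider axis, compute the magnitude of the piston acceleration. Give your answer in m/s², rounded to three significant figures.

ω = 151.2 rad/s
x(θ) = r cosθ + √(L² − r² sin²θ); with ω constant, a = ω²·d²x/dθ².
d²x/dθ² = −r cosθ − r²(cos2θ)/√u − r⁴ sin²2θ/(4u^{3/2}),  u = L² − r² sin²θ = 0.00815768 m².
Substituting r = 0.0235 m, L = 0.091 m, θ = 28.2°: d²x/dθ² = -0.024166 m.
a = ω²·d²x/dθ² = (151.2)²·(-0.024166) = -552.76 m/s²;  |a| = 552.76 m/s².

553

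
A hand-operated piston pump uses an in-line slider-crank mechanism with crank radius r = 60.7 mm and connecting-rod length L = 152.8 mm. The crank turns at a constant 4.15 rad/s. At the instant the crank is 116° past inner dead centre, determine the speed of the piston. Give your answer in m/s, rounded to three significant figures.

ω = 4.15 rad/s
For an in-line slider-crank, x = r cosθ + √(L² − r² sin²θ), so v = −rω sinθ·[1 + r cosθ/√(L² − r² sin²θ)].
With r = 0.0607 m, L = 0.1528 m, θ = 116°: √(L² − r² sin²θ) = 0.14273 m.
v = −0.0607·4.15·0.89879·[1 + 0.0607·-0.43837/0.14273] = -0.1842 m/s.
|v| = 0.1842 m/s.

0.184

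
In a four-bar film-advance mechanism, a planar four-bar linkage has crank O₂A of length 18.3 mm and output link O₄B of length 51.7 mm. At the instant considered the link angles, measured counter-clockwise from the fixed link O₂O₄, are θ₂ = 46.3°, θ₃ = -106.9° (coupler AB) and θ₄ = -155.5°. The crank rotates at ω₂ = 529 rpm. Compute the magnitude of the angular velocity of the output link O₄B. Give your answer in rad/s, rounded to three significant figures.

ω₂ = 55.4 rad/s (from 529 rpm).
Differentiating the loop-closure r₂e^{iθ₂}+r₃e^{iθ₃}=r₁+r₄e^{iθ₄} gives r₂ω₂e^{iθ₂}+r₃ω₃e^{iθ₃}=r₄ω₄e^{iθ₄}.
Eliminating the other unknown: ω₄ = r₂ω₂ sin(θ₂−θ₃) / [r₄ sin(θ₄−θ₃)].
Numerator sine = +0.45088; denominator sine = -0.75011.
Result = 0.0183·55.4·(+0.45088) / (0.0517·(-0.75011)) = -11.786 rad/s; magnitude 11.786 rad/s.

11.8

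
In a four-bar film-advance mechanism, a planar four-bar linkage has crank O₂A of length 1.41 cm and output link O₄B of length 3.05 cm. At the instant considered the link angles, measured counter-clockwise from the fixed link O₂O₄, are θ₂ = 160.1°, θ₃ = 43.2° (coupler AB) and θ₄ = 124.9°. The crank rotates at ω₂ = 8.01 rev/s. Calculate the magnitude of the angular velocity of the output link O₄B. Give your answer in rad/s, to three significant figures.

21.0

ω₂ = 50.33 rad/s (from 8.01 rev/s).
Differentiating the loop-closure r₂e^{iθ₂}+r₃e^{iθ₃}=r₁+r₄e^{iθ₄} gives r₂ω₂e^{iθ₂}+r₃ω₃e^{iθ₃}=r₄ω₄e^{iθ₄}.
Eliminating the other unknown: ω₄ = r₂ω₂ sin(θ₂−θ₃) / [r₄ sin(θ₄−θ₃)].
Numerator sine = +0.89180; denominator sine = +0.98953.
Result = 0.0141·50.33·(+0.89180) / (0.0305·(+0.98953)) = +20.969 rad/s; magnitude 20.969 rad/s.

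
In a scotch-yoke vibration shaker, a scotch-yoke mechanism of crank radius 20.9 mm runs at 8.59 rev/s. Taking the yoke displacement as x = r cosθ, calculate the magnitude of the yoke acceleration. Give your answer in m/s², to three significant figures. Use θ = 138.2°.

45.4

ω = 53.97 rad/s (from 8.59 rev/s).
x = r cosθ ⇒ ẍ = −rω² cosθ (ω constant).
|a| = rω²|cosθ| = 0.0209·(53.97)²·|cos 138.2°| = 45.386 m/s².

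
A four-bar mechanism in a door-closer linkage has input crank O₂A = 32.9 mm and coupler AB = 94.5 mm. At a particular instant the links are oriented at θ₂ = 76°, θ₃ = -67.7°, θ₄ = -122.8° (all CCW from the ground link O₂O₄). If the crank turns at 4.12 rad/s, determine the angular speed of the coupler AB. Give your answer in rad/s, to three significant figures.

ω₂ = 4.12 rad/s
Differentiating the loop-closure r₂e^{iθ₂}+r₃e^{iθ₃}=r₁+r₄e^{iθ₄} gives r₂ω₂e^{iθ₂}+r₃ω₃e^{iθ₃}=r₄ω₄e^{iθ₄}.
Eliminating the other unknown: ω₃ = r₂ω₂ sin(θ₄−θ₂) / [r₃ sin(θ₃−θ₄)].
Numerator sine = +0.32227; denominator sine = +0.82015.
Result = 0.0329·4.12·(+0.32227) / (0.0945·(+0.82015)) = +0.56361 rad/s; magnitude 0.56361 rad/s.

0.564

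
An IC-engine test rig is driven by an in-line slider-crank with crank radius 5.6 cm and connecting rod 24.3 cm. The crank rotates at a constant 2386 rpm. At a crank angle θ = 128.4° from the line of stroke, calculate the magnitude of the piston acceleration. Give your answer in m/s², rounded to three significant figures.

ω = 2π·2386/60 = 249.9 rad/s
x(θ) = r cosθ + √(L² − r² sin²θ); with ω constant, a = ω²·d²x/dθ².
d²x/dθ² = −r cosθ − r²(cos2θ)/√u − r⁴ sin²2θ/(4u^{3/2}),  u = L² − r² sin²θ = 0.0571229 m².
Substituting r = 0.056 m, L = 0.243 m, θ = 128.4°: d²x/dθ² = +0.03761 m.
a = ω²·d²x/dθ² = (249.9)²·(+0.03761) = +2348 m/s²;  |a| = 2348 m/s².

2350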